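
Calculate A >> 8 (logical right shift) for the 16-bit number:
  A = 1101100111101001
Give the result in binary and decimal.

Logical shift right by 8: drop the bottom 8 bit(s), prepend 8 zero(s) on the left.
  1101100111101001  ->  keep [11011001], discard [11101001], prepend 00000000
= 0000000011011001

Answer: 0000000011011001 (217)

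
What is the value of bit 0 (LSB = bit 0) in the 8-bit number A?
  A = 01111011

Bit 0 is the 1st from the right.
  01111011
         ^
That bit is 1.

Answer: 1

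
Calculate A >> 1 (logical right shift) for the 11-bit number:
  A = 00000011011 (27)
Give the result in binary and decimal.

Logical shift right by 1: drop the bottom 1 bit(s), prepend 1 zero(s) on the left.
  00000011011  ->  keep [0000001101], discard [1], prepend 0
= 00000001101

Answer: 00000001101 (13)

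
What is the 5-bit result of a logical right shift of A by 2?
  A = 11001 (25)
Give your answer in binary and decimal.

Logical shift right by 2: drop the bottom 2 bit(s), prepend 2 zero(s) on the left.
  11001  ->  keep [110], discard [01], prepend 00
= 00110

Answer: 00110 (6)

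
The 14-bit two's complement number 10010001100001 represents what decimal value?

MSB is 1, so the value is negative. Find the magnitude:
1. Invert bits:  01101110011110
2. Add 1:        01101110011111  = 7071
3. Apply sign:   -7071

Answer: -7071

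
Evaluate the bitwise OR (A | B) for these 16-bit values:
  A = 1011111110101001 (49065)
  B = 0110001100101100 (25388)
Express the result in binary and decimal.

Apply | to each column (1 where either bit is 1):
  1011111110101001
| 0110001100101100
------------------
  1111111110101101

Answer: 1111111110101101 (65453)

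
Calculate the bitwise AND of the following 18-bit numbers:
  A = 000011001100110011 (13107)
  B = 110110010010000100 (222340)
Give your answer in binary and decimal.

Apply & to each column (1 only where both bits are 1):
  000011001100110011
& 110110010010000100
--------------------
  000010000000000000

Answer: 000010000000000000 (8192)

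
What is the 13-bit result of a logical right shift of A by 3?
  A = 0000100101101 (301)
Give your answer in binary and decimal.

Logical shift right by 3: drop the bottom 3 bit(s), prepend 3 zero(s) on the left.
  0000100101101  ->  keep [0000100101], discard [101], prepend 000
= 0000000100101

Answer: 0000000100101 (37)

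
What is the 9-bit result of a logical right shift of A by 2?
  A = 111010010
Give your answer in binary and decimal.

Logical shift right by 2: drop the bottom 2 bit(s), prepend 2 zero(s) on the left.
  111010010  ->  keep [1110100], discard [10], prepend 00
= 001110100

Answer: 001110100 (116)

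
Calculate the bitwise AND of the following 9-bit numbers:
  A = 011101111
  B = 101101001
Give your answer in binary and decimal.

Apply & to each column (1 only where both bits are 1):
  011101111
& 101101001
-----------
  001101001

Answer: 001101001 (105)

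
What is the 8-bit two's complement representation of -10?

1. Binary of +10:  00001010
2. Invert bits:     11110101
3. Add 1:           11110110

Answer: 11110110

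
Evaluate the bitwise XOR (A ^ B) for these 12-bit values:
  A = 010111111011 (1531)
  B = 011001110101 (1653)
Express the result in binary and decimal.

Apply ^ to each column (1 where bits differ):
  010111111011
^ 011001110101
--------------
  001110001110

Answer: 001110001110 (910)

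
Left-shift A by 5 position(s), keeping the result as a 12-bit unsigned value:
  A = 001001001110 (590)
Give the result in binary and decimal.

Shift left by 5: drop the top 5 bit(s), append 5 zero(s) on the right.
  001001001110  ->  discard [00100], keep [1001110], append 00000
= 100111000000

Answer: 100111000000 (2496)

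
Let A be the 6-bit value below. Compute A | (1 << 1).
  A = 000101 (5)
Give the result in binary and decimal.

Mask = 1 << 1 = 000010
Bit 1 of A is 0, so OR-ing with the mask flips it to 1.
  000101
| 000010
--------
  000111

Answer: 000111 (7)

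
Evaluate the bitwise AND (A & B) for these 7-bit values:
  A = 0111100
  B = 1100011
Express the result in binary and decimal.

Apply & to each column (1 only where both bits are 1):
  0111100
& 1100011
---------
  0100000

Answer: 0100000 (32)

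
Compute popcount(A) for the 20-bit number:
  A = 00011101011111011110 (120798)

00011101011111011110
1-bits at positions (from bit 0 = LSB): 1, 2, 3, 4, 6, 7, 8, 9, 10, 12, 14, 15, 16
Count = 13

Answer: 13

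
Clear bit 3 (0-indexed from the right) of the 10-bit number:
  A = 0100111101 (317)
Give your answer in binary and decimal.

Mask = ~(1 << 3) = 1111110111
Bit 3 of A is 1, so AND-ing with the mask clears it to 0.
  0100111101
& 1111110111
------------
  0100110101

Answer: 0100110101 (309)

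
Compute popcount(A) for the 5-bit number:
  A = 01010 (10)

01010
1-bits at positions (from bit 0 = LSB): 1, 3
Count = 2

Answer: 2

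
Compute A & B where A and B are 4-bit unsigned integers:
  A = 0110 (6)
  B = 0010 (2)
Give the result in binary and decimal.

Apply & to each column (1 only where both bits are 1):
  0110
& 0010
------
  0010

Answer: 0010 (2)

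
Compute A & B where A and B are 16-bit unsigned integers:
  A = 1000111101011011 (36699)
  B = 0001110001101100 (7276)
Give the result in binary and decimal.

Apply & to each column (1 only where both bits are 1):
  1000111101011011
& 0001110001101100
------------------
  0000110001001000

Answer: 0000110001001000 (3144)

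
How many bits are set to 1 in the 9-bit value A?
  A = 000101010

000101010
1-bits at positions (from bit 0 = LSB): 1, 3, 5
Count = 3

Answer: 3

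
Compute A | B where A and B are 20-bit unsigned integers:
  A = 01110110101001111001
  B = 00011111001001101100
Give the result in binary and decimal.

Apply | to each column (1 where either bit is 1):
  01110110101001111001
| 00011111001001101100
----------------------
  01111111101001111101

Answer: 01111111101001111101 (522877)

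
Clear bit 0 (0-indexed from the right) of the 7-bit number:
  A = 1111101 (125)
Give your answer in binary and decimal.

Mask = ~(1 << 0) = 1111110
Bit 0 of A is 1, so AND-ing with the mask clears it to 0.
  1111101
& 1111110
---------
  1111100

Answer: 1111100 (124)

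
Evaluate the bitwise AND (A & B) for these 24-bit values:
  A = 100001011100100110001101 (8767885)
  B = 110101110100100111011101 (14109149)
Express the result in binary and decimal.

Apply & to each column (1 only where both bits are 1):
  100001011100100110001101
& 110101110100100111011101
--------------------------
  100001010100100110001101

Answer: 100001010100100110001101 (8735117)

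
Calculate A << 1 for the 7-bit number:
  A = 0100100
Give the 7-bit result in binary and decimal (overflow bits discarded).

Shift left by 1: drop the top 1 bit(s), append 1 zero(s) on the right.
  0100100  ->  discard [0], keep [100100], append 0
= 1001000

Answer: 1001000 (72)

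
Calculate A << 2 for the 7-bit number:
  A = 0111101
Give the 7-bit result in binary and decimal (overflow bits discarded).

Shift left by 2: drop the top 2 bit(s), append 2 zero(s) on the right.
  0111101  ->  discard [01], keep [11101], append 00
= 1110100

Answer: 1110100 (116)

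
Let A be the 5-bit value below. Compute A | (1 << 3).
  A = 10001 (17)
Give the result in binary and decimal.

Mask = 1 << 3 = 01000
Bit 3 of A is 0, so OR-ing with the mask flips it to 1.
  10001
| 01000
-------
  11001

Answer: 11001 (25)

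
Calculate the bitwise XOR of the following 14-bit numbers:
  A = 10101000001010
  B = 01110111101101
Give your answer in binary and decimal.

Apply ^ to each column (1 where bits differ):
  10101000001010
^ 01110111101101
----------------
  11011111100111

Answer: 11011111100111 (14311)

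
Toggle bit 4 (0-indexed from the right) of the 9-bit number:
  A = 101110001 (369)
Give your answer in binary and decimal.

Mask = 1 << 4 = 000010000
Bit 4 of A is 1; XOR with the mask flips it to 0.
  101110001
^ 000010000
-----------
  101100001

Answer: 101100001 (353)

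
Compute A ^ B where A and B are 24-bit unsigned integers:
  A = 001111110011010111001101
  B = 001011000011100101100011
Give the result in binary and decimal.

Apply ^ to each column (1 where bits differ):
  001111110011010111001101
^ 001011000011100101100011
--------------------------
  000100110000110010101110

Answer: 000100110000110010101110 (1248430)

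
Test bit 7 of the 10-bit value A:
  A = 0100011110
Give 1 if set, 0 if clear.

Bit 7 is the 8th from the right.
  0100011110
    ^
That bit is 0.

Answer: 0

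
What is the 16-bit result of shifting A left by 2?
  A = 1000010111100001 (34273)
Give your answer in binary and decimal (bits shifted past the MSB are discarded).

Shift left by 2: drop the top 2 bit(s), append 2 zero(s) on the right.
  1000010111100001  ->  discard [10], keep [00010111100001], append 00
= 0001011110000100

Answer: 0001011110000100 (6020)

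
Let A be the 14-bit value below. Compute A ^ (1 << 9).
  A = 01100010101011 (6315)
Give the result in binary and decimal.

Mask = 1 << 9 = 00001000000000
Bit 9 of A is 0; XOR with the mask flips it to 1.
  01100010101011
^ 00001000000000
----------------
  01101010101011

Answer: 01101010101011 (6827)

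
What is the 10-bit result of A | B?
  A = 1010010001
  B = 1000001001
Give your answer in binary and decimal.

Apply | to each column (1 where either bit is 1):
  1010010001
| 1000001001
------------
  1010011001

Answer: 1010011001 (665)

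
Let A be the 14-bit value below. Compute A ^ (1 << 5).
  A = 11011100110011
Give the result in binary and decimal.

Mask = 1 << 5 = 00000000100000
Bit 5 of A is 1; XOR with the mask flips it to 0.
  11011100110011
^ 00000000100000
----------------
  11011100010011

Answer: 11011100010011 (14099)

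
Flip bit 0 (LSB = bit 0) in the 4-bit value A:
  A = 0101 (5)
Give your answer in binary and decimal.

Mask = 1 << 0 = 0001
Bit 0 of A is 1; XOR with the mask flips it to 0.
  0101
^ 0001
------
  0100

Answer: 0100 (4)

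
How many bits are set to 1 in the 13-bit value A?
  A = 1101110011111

1101110011111
1-bits at positions (from bit 0 = LSB): 0, 1, 2, 3, 4, 7, 8, 9, 11, 12
Count = 10

Answer: 10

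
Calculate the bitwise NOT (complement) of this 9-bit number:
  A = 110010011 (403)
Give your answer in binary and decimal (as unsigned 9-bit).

Flip each bit (0->1, 1->0):
  110010011
  001101100

Answer: 001101100 (108)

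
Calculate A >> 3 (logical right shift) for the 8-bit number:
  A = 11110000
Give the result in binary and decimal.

Logical shift right by 3: drop the bottom 3 bit(s), prepend 3 zero(s) on the left.
  11110000  ->  keep [11110], discard [000], prepend 000
= 00011110

Answer: 00011110 (30)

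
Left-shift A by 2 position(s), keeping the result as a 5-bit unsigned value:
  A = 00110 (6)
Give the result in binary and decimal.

Shift left by 2: drop the top 2 bit(s), append 2 zero(s) on the right.
  00110  ->  discard [00], keep [110], append 00
= 11000

Answer: 11000 (24)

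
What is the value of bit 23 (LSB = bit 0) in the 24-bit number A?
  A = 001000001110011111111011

Bit 23 is the 24th from the right.
  001000001110011111111011
  ^
That bit is 0.

Answer: 0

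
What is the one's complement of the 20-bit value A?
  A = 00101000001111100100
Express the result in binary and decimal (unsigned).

Flip each bit (0->1, 1->0):
  00101000001111100100
  11010111110000011011

Answer: 11010111110000011011 (883739)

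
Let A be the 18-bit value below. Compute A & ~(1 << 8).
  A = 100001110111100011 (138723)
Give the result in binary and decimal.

Mask = ~(1 << 8) = 111111111011111111
Bit 8 of A is 1, so AND-ing with the mask clears it to 0.
  100001110111100011
& 111111111011111111
--------------------
  100001110011100011

Answer: 100001110011100011 (138467)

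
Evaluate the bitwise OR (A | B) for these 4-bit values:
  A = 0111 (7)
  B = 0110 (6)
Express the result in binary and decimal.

Apply | to each column (1 where either bit is 1):
  0111
| 0110
------
  0111

Answer: 0111 (7)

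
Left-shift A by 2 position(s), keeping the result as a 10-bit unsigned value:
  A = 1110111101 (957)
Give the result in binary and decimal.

Shift left by 2: drop the top 2 bit(s), append 2 zero(s) on the right.
  1110111101  ->  discard [11], keep [10111101], append 00
= 1011110100

Answer: 1011110100 (756)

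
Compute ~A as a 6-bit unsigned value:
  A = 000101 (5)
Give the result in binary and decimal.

Flip each bit (0->1, 1->0):
  000101
  111010

Answer: 111010 (58)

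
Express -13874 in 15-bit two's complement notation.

1. Binary of +13874:  011011000110010
2. Invert bits:     100100111001101
3. Add 1:           100100111001110

Answer: 100100111001110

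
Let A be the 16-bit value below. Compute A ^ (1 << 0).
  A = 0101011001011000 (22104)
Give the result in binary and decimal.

Mask = 1 << 0 = 0000000000000001
Bit 0 of A is 0; XOR with the mask flips it to 1.
  0101011001011000
^ 0000000000000001
------------------
  0101011001011001

Answer: 0101011001011001 (22105)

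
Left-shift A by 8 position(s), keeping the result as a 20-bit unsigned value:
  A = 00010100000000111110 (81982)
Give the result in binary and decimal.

Shift left by 8: drop the top 8 bit(s), append 8 zero(s) on the right.
  00010100000000111110  ->  discard [00010100], keep [000000111110], append 00000000
= 00000011111000000000

Answer: 00000011111000000000 (15872)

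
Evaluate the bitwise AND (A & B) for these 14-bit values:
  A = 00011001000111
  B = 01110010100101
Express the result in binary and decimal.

Apply & to each column (1 only where both bits are 1):
  00011001000111
& 01110010100101
----------------
  00010000000101

Answer: 00010000000101 (1029)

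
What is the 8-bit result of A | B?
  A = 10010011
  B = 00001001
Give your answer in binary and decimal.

Apply | to each column (1 where either bit is 1):
  10010011
| 00001001
----------
  10011011

Answer: 10011011 (155)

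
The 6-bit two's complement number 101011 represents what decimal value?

MSB is 1, so the value is negative. Find the magnitude:
1. Invert bits:  010100
2. Add 1:        010101  = 21
3. Apply sign:   -21

Answer: -21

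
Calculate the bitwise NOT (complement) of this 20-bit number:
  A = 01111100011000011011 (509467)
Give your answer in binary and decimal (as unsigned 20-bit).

Flip each bit (0->1, 1->0):
  01111100011000011011
  10000011100111100100

Answer: 10000011100111100100 (539108)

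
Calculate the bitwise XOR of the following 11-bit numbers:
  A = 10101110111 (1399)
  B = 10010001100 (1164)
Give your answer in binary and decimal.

Apply ^ to each column (1 where bits differ):
  10101110111
^ 10010001100
-------------
  00111111011

Answer: 00111111011 (507)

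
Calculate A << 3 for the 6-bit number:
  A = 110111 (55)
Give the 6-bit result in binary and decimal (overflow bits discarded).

Shift left by 3: drop the top 3 bit(s), append 3 zero(s) on the right.
  110111  ->  discard [110], keep [111], append 000
= 111000

Answer: 111000 (56)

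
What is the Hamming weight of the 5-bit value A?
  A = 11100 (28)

11100
1-bits at positions (from bit 0 = LSB): 2, 3, 4
Count = 3

Answer: 3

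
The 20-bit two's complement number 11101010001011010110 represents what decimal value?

MSB is 1, so the value is negative. Find the magnitude:
1. Invert bits:  00010101110100101001
2. Add 1:        00010101110100101010  = 89386
3. Apply sign:   -89386

Answer: -89386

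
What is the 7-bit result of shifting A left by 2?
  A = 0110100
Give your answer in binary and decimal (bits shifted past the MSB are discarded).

Shift left by 2: drop the top 2 bit(s), append 2 zero(s) on the right.
  0110100  ->  discard [01], keep [10100], append 00
= 1010000

Answer: 1010000 (80)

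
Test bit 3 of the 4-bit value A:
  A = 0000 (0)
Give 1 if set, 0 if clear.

Bit 3 is the 4th from the right.
  0000
  ^
That bit is 0.

Answer: 0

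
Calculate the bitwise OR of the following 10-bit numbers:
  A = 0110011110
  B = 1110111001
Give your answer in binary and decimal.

Apply | to each column (1 where either bit is 1):
  0110011110
| 1110111001
------------
  1110111111

Answer: 1110111111 (959)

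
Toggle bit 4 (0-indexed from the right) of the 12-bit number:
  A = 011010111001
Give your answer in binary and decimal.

Mask = 1 << 4 = 000000010000
Bit 4 of A is 1; XOR with the mask flips it to 0.
  011010111001
^ 000000010000
--------------
  011010101001

Answer: 011010101001 (1705)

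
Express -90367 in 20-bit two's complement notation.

1. Binary of +90367:  00010110000011111111
2. Invert bits:     11101001111100000000
3. Add 1:           11101001111100000001

Answer: 11101001111100000001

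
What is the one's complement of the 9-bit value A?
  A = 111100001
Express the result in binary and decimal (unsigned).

Flip each bit (0->1, 1->0):
  111100001
  000011110

Answer: 000011110 (30)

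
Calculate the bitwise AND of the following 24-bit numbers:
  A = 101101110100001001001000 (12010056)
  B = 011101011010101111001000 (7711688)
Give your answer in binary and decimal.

Apply & to each column (1 only where both bits are 1):
  101101110100001001001000
& 011101011010101111001000
--------------------------
  001101010000001001001000

Answer: 001101010000001001001000 (3473992)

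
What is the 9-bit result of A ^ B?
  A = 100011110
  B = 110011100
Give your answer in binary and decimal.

Apply ^ to each column (1 where bits differ):
  100011110
^ 110011100
-----------
  010000010

Answer: 010000010 (130)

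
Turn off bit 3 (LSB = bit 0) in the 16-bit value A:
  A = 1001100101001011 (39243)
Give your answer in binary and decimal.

Mask = ~(1 << 3) = 1111111111110111
Bit 3 of A is 1, so AND-ing with the mask clears it to 0.
  1001100101001011
& 1111111111110111
------------------
  1001100101000011

Answer: 1001100101000011 (39235)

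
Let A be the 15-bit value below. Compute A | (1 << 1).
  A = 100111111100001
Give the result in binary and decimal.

Mask = 1 << 1 = 000000000000010
Bit 1 of A is 0, so OR-ing with the mask flips it to 1.
  100111111100001
| 000000000000010
-----------------
  100111111100011

Answer: 100111111100011 (20451)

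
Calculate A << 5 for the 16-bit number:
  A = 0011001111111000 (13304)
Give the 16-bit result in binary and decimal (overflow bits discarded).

Shift left by 5: drop the top 5 bit(s), append 5 zero(s) on the right.
  0011001111111000  ->  discard [00110], keep [01111111000], append 00000
= 0111111100000000

Answer: 0111111100000000 (32512)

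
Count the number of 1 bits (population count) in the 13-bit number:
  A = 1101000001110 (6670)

1101000001110
1-bits at positions (from bit 0 = LSB): 1, 2, 3, 9, 11, 12
Count = 6

Answer: 6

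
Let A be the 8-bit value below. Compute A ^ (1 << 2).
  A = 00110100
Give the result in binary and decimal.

Mask = 1 << 2 = 00000100
Bit 2 of A is 1; XOR with the mask flips it to 0.
  00110100
^ 00000100
----------
  00110000

Answer: 00110000 (48)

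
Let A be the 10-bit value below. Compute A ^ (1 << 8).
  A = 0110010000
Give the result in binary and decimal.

Mask = 1 << 8 = 0100000000
Bit 8 of A is 1; XOR with the mask flips it to 0.
  0110010000
^ 0100000000
------------
  0010010000

Answer: 0010010000 (144)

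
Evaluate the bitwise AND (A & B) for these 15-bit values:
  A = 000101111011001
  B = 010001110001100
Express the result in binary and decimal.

Apply & to each column (1 only where both bits are 1):
  000101111011001
& 010001110001100
-----------------
  000001110001000

Answer: 000001110001000 (904)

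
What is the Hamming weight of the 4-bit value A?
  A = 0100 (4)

0100
1-bits at positions (from bit 0 = LSB): 2
Count = 1

Answer: 1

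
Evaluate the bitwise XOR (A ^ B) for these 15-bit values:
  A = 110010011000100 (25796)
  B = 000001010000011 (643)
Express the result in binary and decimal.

Apply ^ to each column (1 where bits differ):
  110010011000100
^ 000001010000011
-----------------
  110011001000111

Answer: 110011001000111 (26183)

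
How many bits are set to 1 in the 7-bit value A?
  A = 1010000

1010000
1-bits at positions (from bit 0 = LSB): 4, 6
Count = 2

Answer: 2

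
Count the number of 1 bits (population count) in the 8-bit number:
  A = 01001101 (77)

01001101
1-bits at positions (from bit 0 = LSB): 0, 2, 3, 6
Count = 4

Answer: 4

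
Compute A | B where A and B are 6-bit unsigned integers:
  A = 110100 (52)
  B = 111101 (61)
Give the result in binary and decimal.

Apply | to each column (1 where either bit is 1):
  110100
| 111101
--------
  111101

Answer: 111101 (61)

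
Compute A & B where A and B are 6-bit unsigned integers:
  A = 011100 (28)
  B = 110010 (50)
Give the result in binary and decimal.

Apply & to each column (1 only where both bits are 1):
  011100
& 110010
--------
  010000

Answer: 010000 (16)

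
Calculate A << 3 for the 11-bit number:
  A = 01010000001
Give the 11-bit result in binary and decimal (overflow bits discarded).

Shift left by 3: drop the top 3 bit(s), append 3 zero(s) on the right.
  01010000001  ->  discard [010], keep [10000001], append 000
= 10000001000

Answer: 10000001000 (1032)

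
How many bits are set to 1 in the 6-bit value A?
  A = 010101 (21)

010101
1-bits at positions (from bit 0 = LSB): 0, 2, 4
Count = 3

Answer: 3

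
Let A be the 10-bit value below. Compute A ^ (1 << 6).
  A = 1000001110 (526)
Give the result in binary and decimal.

Mask = 1 << 6 = 0001000000
Bit 6 of A is 0; XOR with the mask flips it to 1.
  1000001110
^ 0001000000
------------
  1001001110

Answer: 1001001110 (590)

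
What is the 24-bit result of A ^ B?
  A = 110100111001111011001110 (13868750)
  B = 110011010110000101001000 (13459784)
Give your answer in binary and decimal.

Apply ^ to each column (1 where bits differ):
  110100111001111011001110
^ 110011010110000101001000
--------------------------
  000111101111111110000110

Answer: 000111101111111110000110 (2031494)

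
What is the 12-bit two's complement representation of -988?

1. Binary of +988:  001111011100
2. Invert bits:     110000100011
3. Add 1:           110000100100

Answer: 110000100100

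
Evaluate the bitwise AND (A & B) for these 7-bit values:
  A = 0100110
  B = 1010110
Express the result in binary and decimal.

Apply & to each column (1 only where both bits are 1):
  0100110
& 1010110
---------
  0000110

Answer: 0000110 (6)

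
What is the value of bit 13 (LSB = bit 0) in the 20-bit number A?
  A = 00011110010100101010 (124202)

Bit 13 is the 14th from the right.
  00011110010100101010
        ^
That bit is 1.

Answer: 1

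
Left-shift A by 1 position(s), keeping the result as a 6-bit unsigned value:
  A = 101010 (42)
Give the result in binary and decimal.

Shift left by 1: drop the top 1 bit(s), append 1 zero(s) on the right.
  101010  ->  discard [1], keep [01010], append 0
= 010100

Answer: 010100 (20)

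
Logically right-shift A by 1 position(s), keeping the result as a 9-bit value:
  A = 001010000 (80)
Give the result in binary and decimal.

Logical shift right by 1: drop the bottom 1 bit(s), prepend 1 zero(s) on the left.
  001010000  ->  keep [00101000], discard [0], prepend 0
= 000101000

Answer: 000101000 (40)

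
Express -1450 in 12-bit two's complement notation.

1. Binary of +1450:  010110101010
2. Invert bits:     101001010101
3. Add 1:           101001010110

Answer: 101001010110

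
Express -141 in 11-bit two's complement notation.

1. Binary of +141:  00010001101
2. Invert bits:     11101110010
3. Add 1:           11101110011

Answer: 11101110011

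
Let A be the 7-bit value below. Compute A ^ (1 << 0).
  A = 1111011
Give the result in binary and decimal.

Mask = 1 << 0 = 0000001
Bit 0 of A is 1; XOR with the mask flips it to 0.
  1111011
^ 0000001
---------
  1111010

Answer: 1111010 (122)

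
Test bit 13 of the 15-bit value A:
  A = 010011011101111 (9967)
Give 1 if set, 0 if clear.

Bit 13 is the 14th from the right.
  010011011101111
   ^
That bit is 1.

Answer: 1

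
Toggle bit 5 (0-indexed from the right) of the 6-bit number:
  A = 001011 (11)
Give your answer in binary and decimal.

Mask = 1 << 5 = 100000
Bit 5 of A is 0; XOR with the mask flips it to 1.
  001011
^ 100000
--------
  101011

Answer: 101011 (43)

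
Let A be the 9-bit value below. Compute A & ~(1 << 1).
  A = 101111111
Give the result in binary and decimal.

Mask = ~(1 << 1) = 111111101
Bit 1 of A is 1, so AND-ing with the mask clears it to 0.
  101111111
& 111111101
-----------
  101111101

Answer: 101111101 (381)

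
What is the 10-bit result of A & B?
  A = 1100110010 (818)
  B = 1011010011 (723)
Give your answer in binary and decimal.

Apply & to each column (1 only where both bits are 1):
  1100110010
& 1011010011
------------
  1000010010

Answer: 1000010010 (530)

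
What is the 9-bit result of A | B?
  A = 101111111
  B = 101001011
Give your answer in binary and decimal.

Apply | to each column (1 where either bit is 1):
  101111111
| 101001011
-----------
  101111111

Answer: 101111111 (383)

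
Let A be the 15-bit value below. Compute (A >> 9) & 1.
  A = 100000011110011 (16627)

Bit 9 is the 10th from the right.
  100000011110011
       ^
That bit is 0.

Answer: 0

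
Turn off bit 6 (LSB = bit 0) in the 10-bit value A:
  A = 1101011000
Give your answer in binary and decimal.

Mask = ~(1 << 6) = 1110111111
Bit 6 of A is 1, so AND-ing with the mask clears it to 0.
  1101011000
& 1110111111
------------
  1100011000

Answer: 1100011000 (792)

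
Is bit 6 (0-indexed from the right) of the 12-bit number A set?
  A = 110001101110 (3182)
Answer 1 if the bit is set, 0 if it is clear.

Bit 6 is the 7th from the right.
  110001101110
       ^
That bit is 1.

Answer: 1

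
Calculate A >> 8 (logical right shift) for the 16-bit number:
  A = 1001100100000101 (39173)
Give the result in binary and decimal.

Logical shift right by 8: drop the bottom 8 bit(s), prepend 8 zero(s) on the left.
  1001100100000101  ->  keep [10011001], discard [00000101], prepend 00000000
= 0000000010011001

Answer: 0000000010011001 (153)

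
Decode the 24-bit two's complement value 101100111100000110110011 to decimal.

MSB is 1, so the value is negative. Find the magnitude:
1. Invert bits:  010011000011111001001100
2. Add 1:        010011000011111001001101  = 4996685
3. Apply sign:   -4996685

Answer: -4996685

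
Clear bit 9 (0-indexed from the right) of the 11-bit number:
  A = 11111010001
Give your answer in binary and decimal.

Mask = ~(1 << 9) = 10111111111
Bit 9 of A is 1, so AND-ing with the mask clears it to 0.
  11111010001
& 10111111111
-------------
  10111010001

Answer: 10111010001 (1489)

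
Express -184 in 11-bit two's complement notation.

1. Binary of +184:  00010111000
2. Invert bits:     11101000111
3. Add 1:           11101001000

Answer: 11101001000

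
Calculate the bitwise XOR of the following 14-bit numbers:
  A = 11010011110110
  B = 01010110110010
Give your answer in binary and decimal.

Apply ^ to each column (1 where bits differ):
  11010011110110
^ 01010110110010
----------------
  10000101000100

Answer: 10000101000100 (8516)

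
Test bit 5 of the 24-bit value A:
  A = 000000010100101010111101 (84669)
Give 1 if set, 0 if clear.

Bit 5 is the 6th from the right.
  000000010100101010111101
                    ^
That bit is 1.

Answer: 1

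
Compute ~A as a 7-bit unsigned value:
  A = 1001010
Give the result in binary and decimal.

Flip each bit (0->1, 1->0):
  1001010
  0110101

Answer: 0110101 (53)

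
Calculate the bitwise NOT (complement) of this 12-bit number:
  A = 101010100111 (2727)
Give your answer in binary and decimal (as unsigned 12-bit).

Flip each bit (0->1, 1->0):
  101010100111
  010101011000

Answer: 010101011000 (1368)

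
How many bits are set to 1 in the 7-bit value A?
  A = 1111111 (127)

1111111
1-bits at positions (from bit 0 = LSB): 0, 1, 2, 3, 4, 5, 6
Count = 7

Answer: 7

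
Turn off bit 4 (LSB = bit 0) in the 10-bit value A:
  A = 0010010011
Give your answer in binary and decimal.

Mask = ~(1 << 4) = 1111101111
Bit 4 of A is 1, so AND-ing with the mask clears it to 0.
  0010010011
& 1111101111
------------
  0010000011

Answer: 0010000011 (131)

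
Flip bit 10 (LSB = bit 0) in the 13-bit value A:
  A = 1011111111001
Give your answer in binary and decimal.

Mask = 1 << 10 = 0010000000000
Bit 10 of A is 1; XOR with the mask flips it to 0.
  1011111111001
^ 0010000000000
---------------
  1001111111001

Answer: 1001111111001 (5113)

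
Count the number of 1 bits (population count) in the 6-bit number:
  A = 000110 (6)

000110
1-bits at positions (from bit 0 = LSB): 1, 2
Count = 2

Answer: 2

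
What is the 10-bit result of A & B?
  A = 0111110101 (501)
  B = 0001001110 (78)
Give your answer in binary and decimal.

Apply & to each column (1 only where both bits are 1):
  0111110101
& 0001001110
------------
  0001000100

Answer: 0001000100 (68)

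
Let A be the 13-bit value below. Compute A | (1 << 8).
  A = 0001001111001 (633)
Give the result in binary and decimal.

Mask = 1 << 8 = 0000100000000
Bit 8 of A is 0, so OR-ing with the mask flips it to 1.
  0001001111001
| 0000100000000
---------------
  0001101111001

Answer: 0001101111001 (889)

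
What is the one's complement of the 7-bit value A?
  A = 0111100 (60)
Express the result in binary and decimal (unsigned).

Flip each bit (0->1, 1->0):
  0111100
  1000011

Answer: 1000011 (67)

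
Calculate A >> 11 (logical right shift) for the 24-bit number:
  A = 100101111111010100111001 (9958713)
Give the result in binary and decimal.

Logical shift right by 11: drop the bottom 11 bit(s), prepend 11 zero(s) on the left.
  100101111111010100111001  ->  keep [1001011111110], discard [10100111001], prepend 00000000000
= 000000000001001011111110

Answer: 000000000001001011111110 (4862)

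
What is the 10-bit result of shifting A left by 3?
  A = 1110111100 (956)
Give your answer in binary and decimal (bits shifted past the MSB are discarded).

Shift left by 3: drop the top 3 bit(s), append 3 zero(s) on the right.
  1110111100  ->  discard [111], keep [0111100], append 000
= 0111100000

Answer: 0111100000 (480)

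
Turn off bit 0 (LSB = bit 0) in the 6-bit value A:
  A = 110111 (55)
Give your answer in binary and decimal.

Mask = ~(1 << 0) = 111110
Bit 0 of A is 1, so AND-ing with the mask clears it to 0.
  110111
& 111110
--------
  110110

Answer: 110110 (54)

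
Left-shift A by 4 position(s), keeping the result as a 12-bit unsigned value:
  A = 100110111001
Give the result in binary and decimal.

Shift left by 4: drop the top 4 bit(s), append 4 zero(s) on the right.
  100110111001  ->  discard [1001], keep [10111001], append 0000
= 101110010000

Answer: 101110010000 (2960)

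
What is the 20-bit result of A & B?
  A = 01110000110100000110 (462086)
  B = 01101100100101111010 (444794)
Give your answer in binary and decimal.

Apply & to each column (1 only where both bits are 1):
  01110000110100000110
& 01101100100101111010
----------------------
  01100000100100000010

Answer: 01100000100100000010 (395522)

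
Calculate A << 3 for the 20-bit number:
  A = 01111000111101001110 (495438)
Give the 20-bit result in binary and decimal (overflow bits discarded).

Shift left by 3: drop the top 3 bit(s), append 3 zero(s) on the right.
  01111000111101001110  ->  discard [011], keep [11000111101001110], append 000
= 11000111101001110000

Answer: 11000111101001110000 (817776)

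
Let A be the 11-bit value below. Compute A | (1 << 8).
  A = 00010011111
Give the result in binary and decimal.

Mask = 1 << 8 = 00100000000
Bit 8 of A is 0, so OR-ing with the mask flips it to 1.
  00010011111
| 00100000000
-------------
  00110011111

Answer: 00110011111 (415)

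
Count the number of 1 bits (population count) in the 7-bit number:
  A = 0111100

0111100
1-bits at positions (from bit 0 = LSB): 2, 3, 4, 5
Count = 4

Answer: 4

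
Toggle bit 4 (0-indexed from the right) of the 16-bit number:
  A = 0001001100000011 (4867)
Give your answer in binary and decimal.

Mask = 1 << 4 = 0000000000010000
Bit 4 of A is 0; XOR with the mask flips it to 1.
  0001001100000011
^ 0000000000010000
------------------
  0001001100010011

Answer: 0001001100010011 (4883)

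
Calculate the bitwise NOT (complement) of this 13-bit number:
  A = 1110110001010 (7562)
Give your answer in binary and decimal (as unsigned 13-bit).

Flip each bit (0->1, 1->0):
  1110110001010
  0001001110101

Answer: 0001001110101 (629)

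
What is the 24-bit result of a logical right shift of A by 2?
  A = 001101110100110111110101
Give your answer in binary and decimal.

Logical shift right by 2: drop the bottom 2 bit(s), prepend 2 zero(s) on the left.
  001101110100110111110101  ->  keep [0011011101001101111101], discard [01], prepend 00
= 000011011101001101111101

Answer: 000011011101001101111101 (906109)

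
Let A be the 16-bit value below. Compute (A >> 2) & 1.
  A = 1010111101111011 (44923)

Bit 2 is the 3rd from the right.
  1010111101111011
               ^
That bit is 0.

Answer: 0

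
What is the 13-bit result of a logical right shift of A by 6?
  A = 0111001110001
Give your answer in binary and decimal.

Logical shift right by 6: drop the bottom 6 bit(s), prepend 6 zero(s) on the left.
  0111001110001  ->  keep [0111001], discard [110001], prepend 000000
= 0000000111001

Answer: 0000000111001 (57)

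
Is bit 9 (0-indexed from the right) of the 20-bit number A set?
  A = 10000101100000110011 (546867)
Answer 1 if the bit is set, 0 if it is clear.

Bit 9 is the 10th from the right.
  10000101100000110011
            ^
That bit is 0.

Answer: 0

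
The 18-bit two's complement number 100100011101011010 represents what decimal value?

MSB is 1, so the value is negative. Find the magnitude:
1. Invert bits:  011011100010100101
2. Add 1:        011011100010100110  = 112806
3. Apply sign:   -112806

Answer: -112806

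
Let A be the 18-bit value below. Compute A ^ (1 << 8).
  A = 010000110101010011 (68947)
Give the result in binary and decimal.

Mask = 1 << 8 = 000000000100000000
Bit 8 of A is 1; XOR with the mask flips it to 0.
  010000110101010011
^ 000000000100000000
--------------------
  010000110001010011

Answer: 010000110001010011 (68691)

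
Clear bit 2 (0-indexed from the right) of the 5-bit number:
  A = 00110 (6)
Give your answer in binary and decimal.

Mask = ~(1 << 2) = 11011
Bit 2 of A is 1, so AND-ing with the mask clears it to 0.
  00110
& 11011
-------
  00010

Answer: 00010 (2)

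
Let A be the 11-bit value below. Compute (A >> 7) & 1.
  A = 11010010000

Bit 7 is the 8th from the right.
  11010010000
     ^
That bit is 1.

Answer: 1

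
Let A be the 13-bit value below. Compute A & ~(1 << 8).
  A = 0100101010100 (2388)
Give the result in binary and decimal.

Mask = ~(1 << 8) = 1111011111111
Bit 8 of A is 1, so AND-ing with the mask clears it to 0.
  0100101010100
& 1111011111111
---------------
  0100001010100

Answer: 0100001010100 (2132)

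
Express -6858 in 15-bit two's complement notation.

1. Binary of +6858:  001101011001010
2. Invert bits:     110010100110101
3. Add 1:           110010100110110

Answer: 110010100110110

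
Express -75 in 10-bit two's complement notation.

1. Binary of +75:  0001001011
2. Invert bits:     1110110100
3. Add 1:           1110110101

Answer: 1110110101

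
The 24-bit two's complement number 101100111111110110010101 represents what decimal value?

MSB is 1, so the value is negative. Find the magnitude:
1. Invert bits:  010011000000001001101010
2. Add 1:        010011000000001001101011  = 4981355
3. Apply sign:   -4981355

Answer: -4981355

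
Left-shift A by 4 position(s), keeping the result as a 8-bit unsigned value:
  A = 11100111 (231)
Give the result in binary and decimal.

Shift left by 4: drop the top 4 bit(s), append 4 zero(s) on the right.
  11100111  ->  discard [1110], keep [0111], append 0000
= 01110000

Answer: 01110000 (112)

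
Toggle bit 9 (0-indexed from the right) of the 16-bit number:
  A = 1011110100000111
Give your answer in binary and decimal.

Mask = 1 << 9 = 0000001000000000
Bit 9 of A is 0; XOR with the mask flips it to 1.
  1011110100000111
^ 0000001000000000
------------------
  1011111100000111

Answer: 1011111100000111 (48903)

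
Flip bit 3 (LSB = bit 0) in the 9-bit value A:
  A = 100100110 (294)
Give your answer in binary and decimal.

Mask = 1 << 3 = 000001000
Bit 3 of A is 0; XOR with the mask flips it to 1.
  100100110
^ 000001000
-----------
  100101110

Answer: 100101110 (302)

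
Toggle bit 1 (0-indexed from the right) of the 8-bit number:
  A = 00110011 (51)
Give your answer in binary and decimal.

Mask = 1 << 1 = 00000010
Bit 1 of A is 1; XOR with the mask flips it to 0.
  00110011
^ 00000010
----------
  00110001

Answer: 00110001 (49)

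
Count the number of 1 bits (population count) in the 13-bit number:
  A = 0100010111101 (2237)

0100010111101
1-bits at positions (from bit 0 = LSB): 0, 2, 3, 4, 5, 7, 11
Count = 7

Answer: 7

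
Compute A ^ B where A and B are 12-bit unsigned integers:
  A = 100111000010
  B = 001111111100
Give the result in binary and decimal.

Apply ^ to each column (1 where bits differ):
  100111000010
^ 001111111100
--------------
  101000111110

Answer: 101000111110 (2622)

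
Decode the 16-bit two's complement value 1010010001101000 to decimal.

MSB is 1, so the value is negative. Find the magnitude:
1. Invert bits:  0101101110010111
2. Add 1:        0101101110011000  = 23448
3. Apply sign:   -23448

Answer: -23448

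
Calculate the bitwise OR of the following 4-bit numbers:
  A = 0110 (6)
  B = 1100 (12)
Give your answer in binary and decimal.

Apply | to each column (1 where either bit is 1):
  0110
| 1100
------
  1110

Answer: 1110 (14)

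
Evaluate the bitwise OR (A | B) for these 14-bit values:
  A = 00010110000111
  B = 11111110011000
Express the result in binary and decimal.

Apply | to each column (1 where either bit is 1):
  00010110000111
| 11111110011000
----------------
  11111110011111

Answer: 11111110011111 (16287)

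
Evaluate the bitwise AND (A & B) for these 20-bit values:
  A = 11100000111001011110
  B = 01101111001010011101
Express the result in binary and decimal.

Apply & to each column (1 only where both bits are 1):
  11100000111001011110
& 01101111001010011101
----------------------
  01100000001000011100

Answer: 01100000001000011100 (393756)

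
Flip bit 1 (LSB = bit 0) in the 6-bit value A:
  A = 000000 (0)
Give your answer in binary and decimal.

Mask = 1 << 1 = 000010
Bit 1 of A is 0; XOR with the mask flips it to 1.
  000000
^ 000010
--------
  000010

Answer: 000010 (2)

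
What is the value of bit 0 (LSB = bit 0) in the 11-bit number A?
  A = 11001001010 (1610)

Bit 0 is the 1st from the right.
  11001001010
            ^
That bit is 0.

Answer: 0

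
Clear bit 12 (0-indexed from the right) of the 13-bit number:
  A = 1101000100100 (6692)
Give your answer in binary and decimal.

Mask = ~(1 << 12) = 0111111111111
Bit 12 of A is 1, so AND-ing with the mask clears it to 0.
  1101000100100
& 0111111111111
---------------
  0101000100100

Answer: 0101000100100 (2596)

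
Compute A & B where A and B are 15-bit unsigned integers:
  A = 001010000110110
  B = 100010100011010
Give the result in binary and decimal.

Apply & to each column (1 only where both bits are 1):
  001010000110110
& 100010100011010
-----------------
  000010000010010

Answer: 000010000010010 (1042)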